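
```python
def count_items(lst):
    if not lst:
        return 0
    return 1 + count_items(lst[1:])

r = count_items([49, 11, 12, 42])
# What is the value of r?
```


count_items([49, 11, 12, 42])
= 1 + count_items([11, 12, 42])
= 1 + 1 + count_items([12, 42])
= 1 + 1 + 1 + count_items([42])
= 1 + 1 + 1 + 1 + count_items([])
= 1 + 1 + 1 + 1 + 0
= 4


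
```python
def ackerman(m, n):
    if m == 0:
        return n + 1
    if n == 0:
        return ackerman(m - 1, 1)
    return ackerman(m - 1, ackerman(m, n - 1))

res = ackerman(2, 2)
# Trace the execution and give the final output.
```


ackerman(2, 2)
= ackerman(1, ackerman(2, 1))
First compute ackerman(2, 1) = 5
= ackerman(1, 5)
= 7


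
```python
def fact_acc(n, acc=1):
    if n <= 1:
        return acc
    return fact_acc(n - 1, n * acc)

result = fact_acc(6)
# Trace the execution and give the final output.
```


fact_acc(6, 1)
= fact_acc(5, 6 * 1) = fact_acc(5, 6)
= fact_acc(4, 5 * 6) = fact_acc(4, 30)
= fact_acc(3, 4 * 30) = fact_acc(3, 120)
= fact_acc(2, 3 * 120) = fact_acc(2, 360)
= fact_acc(1, 2 * 360) = fact_acc(1, 720)
n <= 1, return acc = 720


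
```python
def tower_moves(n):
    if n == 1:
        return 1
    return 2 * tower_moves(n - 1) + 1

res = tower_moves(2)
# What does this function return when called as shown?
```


tower_moves(2)
= 2 * tower_moves(1) + 1
Now compute bottom-up:
tower_moves(1) = 1
tower_moves(2) = 2 * 1 + 1 = 3
= 3


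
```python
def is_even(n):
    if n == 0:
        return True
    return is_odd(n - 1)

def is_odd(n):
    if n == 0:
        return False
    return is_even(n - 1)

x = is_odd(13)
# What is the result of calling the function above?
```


is_odd(13)
= is_even(12)
= is_odd(11)
= is_even(10)
= is_odd(9)
= is_even(8)
= is_odd(7)
= is_even(6)
= is_odd(5)
= is_even(4)
= is_odd(3)
= is_even(2)
= is_odd(1)
= is_even(0)
n == 0: return True
= True


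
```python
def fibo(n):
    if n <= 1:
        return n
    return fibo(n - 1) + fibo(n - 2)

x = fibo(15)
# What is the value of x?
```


fibo(15)
= fibo(14) + fibo(13)
= (fibo(13) + fibo(12)) + fibo(13)
Computing bottom-up: fibo(0)=0, fibo(1)=1, fibo(2)=1, fibo(3)=2, fibo(4)=3, fibo(5)=5, fibo(6)=8, fibo(7)=13, fibo(8)=21, fibo(9)=34, fibo(10)=55, fibo(11)=89, fibo(12)=144, fibo(13)=233, fibo(14)=377, fibo(15)=610
= 610


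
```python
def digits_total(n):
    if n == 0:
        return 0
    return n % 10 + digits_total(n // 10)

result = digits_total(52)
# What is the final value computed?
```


digits_total(52)
= 2 + digits_total(5)
= 2 + 5 + digits_total(0)
= 2 + 5 + 0
= 7


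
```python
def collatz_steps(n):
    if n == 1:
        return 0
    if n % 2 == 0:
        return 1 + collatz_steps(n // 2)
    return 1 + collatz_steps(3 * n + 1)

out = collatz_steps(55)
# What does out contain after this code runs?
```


collatz_steps(55)
55 is odd -> 3*55+1 = 166 -> collatz_steps(166)
166 is even -> collatz_steps(83)
83 is odd -> 3*83+1 = 250 -> collatz_steps(250)
250 is even -> collatz_steps(125)
125 is odd -> 3*125+1 = 376 -> collatz_steps(376)
376 is even -> collatz_steps(188)
188 is even -> collatz_steps(94)
94 is even -> collatz_steps(47)
47 is odd -> 3*47+1 = 142 -> collatz_steps(142)
142 is even -> collatz_steps(71)
71 is odd -> 3*71+1 = 214 -> collatz_steps(214)
214 is even -> collatz_steps(107)
107 is odd -> 3*107+1 = 322 -> collatz_steps(322)
322 is even -> collatz_steps(161)
161 is odd -> 3*161+1 = 484 -> collatz_steps(484)
484 is even -> collatz_steps(242)
242 is even -> collatz_steps(121)
121 is odd -> 3*121+1 = 364 -> collatz_steps(364)
364 is even -> collatz_steps(182)
182 is even -> collatz_steps(91)
91 is odd -> 3*91+1 = 274 -> collatz_steps(274)
274 is even -> collatz_steps(137)
137 is odd -> 3*137+1 = 412 -> collatz_steps(412)
412 is even -> collatz_steps(206)
206 is even -> collatz_steps(103)
103 is odd -> 3*103+1 = 310 -> collatz_steps(310)
310 is even -> collatz_steps(155)
155 is odd -> 3*155+1 = 466 -> collatz_steps(466)
466 is even -> collatz_steps(233)
233 is odd -> 3*233+1 = 700 -> collatz_steps(700)
700 is even -> collatz_steps(350)
350 is even -> collatz_steps(175)
175 is odd -> 3*175+1 = 526 -> collatz_steps(526)
526 is even -> collatz_steps(263)
263 is odd -> 3*263+1 = 790 -> collatz_steps(790)
790 is even -> collatz_steps(395)
395 is odd -> 3*395+1 = 1186 -> collatz_steps(1186)
1186 is even -> collatz_steps(593)
593 is odd -> 3*593+1 = 1780 -> collatz_steps(1780)
1780 is even -> collatz_steps(890)
890 is even -> collatz_steps(445)
445 is odd -> 3*445+1 = 1336 -> collatz_steps(1336)
1336 is even -> collatz_steps(668)
668 is even -> collatz_steps(334)
334 is even -> collatz_steps(167)
167 is odd -> 3*167+1 = 502 -> collatz_steps(502)
502 is even -> collatz_steps(251)
251 is odd -> 3*251+1 = 754 -> collatz_steps(754)
754 is even -> collatz_steps(377)
377 is odd -> 3*377+1 = 1132 -> collatz_steps(1132)
1132 is even -> collatz_steps(566)
566 is even -> collatz_steps(283)
283 is odd -> 3*283+1 = 850 -> collatz_steps(850)
850 is even -> collatz_steps(425)
425 is odd -> 3*425+1 = 1276 -> collatz_steps(1276)
1276 is even -> collatz_steps(638)
638 is even -> collatz_steps(319)
319 is odd -> 3*319+1 = 958 -> collatz_steps(958)
958 is even -> collatz_steps(479)
479 is odd -> 3*479+1 = 1438 -> collatz_steps(1438)
1438 is even -> collatz_steps(719)
719 is odd -> 3*719+1 = 2158 -> collatz_steps(2158)
2158 is even -> collatz_steps(1079)
1079 is odd -> 3*1079+1 = 3238 -> collatz_steps(3238)
3238 is even -> collatz_steps(1619)
1619 is odd -> 3*1619+1 = 4858 -> collatz_steps(4858)
4858 is even -> collatz_steps(2429)
2429 is odd -> 3*2429+1 = 7288 -> collatz_steps(7288)
7288 is even -> collatz_steps(3644)
3644 is even -> collatz_steps(1822)
1822 is even -> collatz_steps(911)
911 is odd -> 3*911+1 = 2734 -> collatz_steps(2734)
2734 is even -> collatz_steps(1367)
1367 is odd -> 3*1367+1 = 4102 -> collatz_steps(4102)
4102 is even -> collatz_steps(2051)
2051 is odd -> 3*2051+1 = 6154 -> collatz_steps(6154)
6154 is even -> collatz_steps(3077)
3077 is odd -> 3*3077+1 = 9232 -> collatz_steps(9232)
9232 is even -> collatz_steps(4616)
4616 is even -> collatz_steps(2308)
2308 is even -> collatz_steps(1154)
1154 is even -> collatz_steps(577)
577 is odd -> 3*577+1 = 1732 -> collatz_steps(1732)
1732 is even -> collatz_steps(866)
866 is even -> collatz_steps(433)
433 is odd -> 3*433+1 = 1300 -> collatz_steps(1300)
1300 is even -> collatz_steps(650)
650 is even -> collatz_steps(325)
325 is odd -> 3*325+1 = 976 -> collatz_steps(976)
976 is even -> collatz_steps(488)
488 is even -> collatz_steps(244)
244 is even -> collatz_steps(122)
122 is even -> collatz_steps(61)
61 is odd -> 3*61+1 = 184 -> collatz_steps(184)
184 is even -> collatz_steps(92)
92 is even -> collatz_steps(46)
46 is even -> collatz_steps(23)
23 is odd -> 3*23+1 = 70 -> collatz_steps(70)
70 is even -> collatz_steps(35)
35 is odd -> 3*35+1 = 106 -> collatz_steps(106)
106 is even -> collatz_steps(53)
53 is odd -> 3*53+1 = 160 -> collatz_steps(160)
160 is even -> collatz_steps(80)
80 is even -> collatz_steps(40)
40 is even -> collatz_steps(20)
20 is even -> collatz_steps(10)
10 is even -> collatz_steps(5)
5 is odd -> 3*5+1 = 16 -> collatz_steps(16)
16 is even -> collatz_steps(8)
8 is even -> collatz_steps(4)
4 is even -> collatz_steps(2)
2 is even -> collatz_steps(1)
Reached 1 after 112 steps
= 112


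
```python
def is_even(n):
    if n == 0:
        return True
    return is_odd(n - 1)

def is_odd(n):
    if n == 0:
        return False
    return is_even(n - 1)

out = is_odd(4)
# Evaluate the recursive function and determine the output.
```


is_odd(4)
= is_even(3)
= is_odd(2)
= is_even(1)
= is_odd(0)
n == 0: return False
= False


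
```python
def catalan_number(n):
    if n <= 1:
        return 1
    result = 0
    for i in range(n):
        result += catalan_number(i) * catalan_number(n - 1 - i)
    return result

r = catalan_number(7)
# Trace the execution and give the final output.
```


catalan_number(7)
= sum of catalan_number(i) * catalan_number(7-1-i) for i in 0..6
First compute sub-values bottom-up:
  catalan_number(0) = 1, catalan_number(1) = 1
  catalan_number(2) = 1*1 + 1*1 = 2
  catalan_number(3) = 1*2 + 1*1 + 2*1 = 5
  catalan_number(4) = 1*5 + 1*2 + 2*1 + 5*1 = 14
  catalan_number(5) = 1*14 + 1*5 + 2*2 + 5*1 + 14*1 = 42
  catalan_number(6) = 1*42 + 1*14 + 2*5 + 5*2 + 14*1 + 42*1 = 132
Now catalan_number(7):
  catalan_number(0)*catalan_number(6) = 1*132 = 132
  catalan_number(1)*catalan_number(5) = 1*42 = 42
  catalan_number(2)*catalan_number(4) = 2*14 = 28
  catalan_number(3)*catalan_number(3) = 5*5 = 25
  catalan_number(4)*catalan_number(2) = 14*2 = 28
  catalan_number(5)*catalan_number(1) = 42*1 = 42
  catalan_number(6)*catalan_number(0) = 132*1 = 132
= 132 + 42 + 28 + 25 + 28 + 42 + 132
= 429


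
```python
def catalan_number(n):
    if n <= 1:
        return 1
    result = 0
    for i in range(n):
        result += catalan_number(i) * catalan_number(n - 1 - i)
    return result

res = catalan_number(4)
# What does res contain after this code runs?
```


catalan_number(4)
= sum of catalan_number(i) * catalan_number(4-1-i) for i in 0..3
First compute sub-values bottom-up:
  catalan_number(0) = 1, catalan_number(1) = 1
  catalan_number(2) = 1*1 + 1*1 = 2
  catalan_number(3) = 1*2 + 1*1 + 2*1 = 5
Now catalan_number(4):
  catalan_number(0)*catalan_number(3) = 1*5 = 5
  catalan_number(1)*catalan_number(2) = 1*2 = 2
  catalan_number(2)*catalan_number(1) = 2*1 = 2
  catalan_number(3)*catalan_number(0) = 5*1 = 5
= 5 + 2 + 2 + 5
= 14


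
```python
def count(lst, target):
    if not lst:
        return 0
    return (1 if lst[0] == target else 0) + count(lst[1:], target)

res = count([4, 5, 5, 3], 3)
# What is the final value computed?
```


count([4, 5, 5, 3], 3)
lst[0]=4 != 3: 0 + count([5, 5, 3], 3)
lst[0]=5 != 3: 0 + count([5, 3], 3)
lst[0]=5 != 3: 0 + count([3], 3)
lst[0]=3 == 3: 1 + count([], 3)
= 1


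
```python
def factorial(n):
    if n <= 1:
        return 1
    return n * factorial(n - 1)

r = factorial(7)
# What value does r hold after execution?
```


factorial(7)
= 7 * factorial(6)
= 7 * 6 * factorial(5)
= 7 * 6 * 5 * factorial(4)
= 7 * 6 * 5 * 4 * factorial(3)
= 7 * 6 * 5 * 4 * 3 * factorial(2)
= 7 * 6 * 5 * 4 * 3 * 2 * factorial(1)
= 7 * 6 * 5 * 4 * 3 * 2 * 1
= 5040


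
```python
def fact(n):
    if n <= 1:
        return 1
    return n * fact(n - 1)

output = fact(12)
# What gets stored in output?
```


fact(12)
= 12 * fact(11)
= 12 * 11 * fact(10)
= 12 * 11 * 10 * fact(9)
= 12 * 11 * 10 * 9 * fact(8)
= 12 * 11 * 10 * 9 * 8 * fact(7)
= 12 * 11 * 10 * 9 * 8 * 7 * fact(6)
= 12 * 11 * 10 * 9 * 8 * 7 * 6 * fact(5)
= 12 * 11 * 10 * 9 * 8 * 7 * 6 * 5 * fact(4)
= 12 * 11 * 10 * 9 * 8 * 7 * 6 * 5 * 4 * fact(3)
= 12 * 11 * 10 * 9 * 8 * 7 * 6 * 5 * 4 * 3 * fact(2)
= 12 * 11 * 10 * 9 * 8 * 7 * 6 * 5 * 4 * 3 * 2 * fact(1)
= 12 * 11 * 10 * 9 * 8 * 7 * 6 * 5 * 4 * 3 * 2 * 1
= 479001600


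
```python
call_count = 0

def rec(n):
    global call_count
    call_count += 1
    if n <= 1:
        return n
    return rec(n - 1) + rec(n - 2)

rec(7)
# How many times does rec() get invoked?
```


rec(7) calls rec(6) and rec(5); each non-base call branches into two more.
Let C(k) = total number of calls made by rec(k), including the call to rec(k) itself.
Base cases: C(0) = 1, C(1) = 1
Recurrence: C(k) = 1 + C(k-1) + C(k-2)
  C(2) = 1 + C(1) + C(0) = 1 + 1 + 1 = 3
  C(3) = 1 + C(2) + C(1) = 1 + 3 + 1 = 5
  C(4) = 1 + C(3) + C(2) = 1 + 5 + 3 = 9
  C(5) = 1 + C(4) + C(3) = 1 + 9 + 5 = 15
  C(6) = 1 + C(5) + C(4) = 1 + 15 + 9 = 25
  C(7) = 1 + C(6) + C(5) = 1 + 25 + 15 = 41
Total calls = C(7) = 41


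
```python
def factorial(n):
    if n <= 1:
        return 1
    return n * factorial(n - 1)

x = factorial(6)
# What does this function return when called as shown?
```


factorial(6)
= 6 * factorial(5)
= 6 * 5 * factorial(4)
= 6 * 5 * 4 * factorial(3)
= 6 * 5 * 4 * 3 * factorial(2)
= 6 * 5 * 4 * 3 * 2 * factorial(1)
= 6 * 5 * 4 * 3 * 2 * 1
= 720


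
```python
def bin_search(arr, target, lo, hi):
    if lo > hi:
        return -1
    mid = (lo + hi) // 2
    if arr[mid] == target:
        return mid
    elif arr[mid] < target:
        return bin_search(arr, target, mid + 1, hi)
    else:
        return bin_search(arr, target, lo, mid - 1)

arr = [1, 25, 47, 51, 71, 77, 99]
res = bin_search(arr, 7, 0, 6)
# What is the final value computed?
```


bin_search(arr, 7, 0, 6)
lo=0, hi=6, mid=3, arr[mid]=51
51 > 7, search left half
lo=0, hi=2, mid=1, arr[mid]=25
25 > 7, search left half
lo=0, hi=0, mid=0, arr[mid]=1
1 < 7, search right half
lo > hi, target not found, return -1
= -1


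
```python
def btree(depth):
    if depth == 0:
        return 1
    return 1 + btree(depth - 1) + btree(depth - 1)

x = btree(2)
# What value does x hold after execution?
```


btree(2)
= 1 + btree(1) + btree(1)
= 1 + 2 * btree(1)
btree(k) = 2^(k+1) - 1
btree(0) = 1
btree(1) = 3
btree(2) = 7
btree(2) = 2^3 - 1 = 7


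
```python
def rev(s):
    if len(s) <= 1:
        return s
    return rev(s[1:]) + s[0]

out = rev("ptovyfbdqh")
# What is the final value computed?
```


rev("ptovyfbdqh")
= rev("tovyfbdqh") + "p"
= rev("ovyfbdqh") + "t" + "p"
= rev("vyfbdqh") + "o" + "t" + "p"
= rev("yfbdqh") + "v" + "o" + "t" + "p"
= rev("fbdqh") + "y" + "v" + "o" + "t" + "p"
= rev("bdqh") + "f" + "y" + "v" + "o" + "t" + "p"
= rev("dqh") + "b" + "f" + "y" + "v" + "o" + "t" + "p"
= rev("qh") + "d" + "b" + "f" + "y" + "v" + "o" + "t" + "p"
= rev("h") + "q" + "d" + "b" + "f" + "y" + "v" + "o" + "t" + "p"
= "h" + "q" + "d" + "b" + "f" + "y" + "v" + "o" + "t" + "p"
= "hqdbfyvotp"


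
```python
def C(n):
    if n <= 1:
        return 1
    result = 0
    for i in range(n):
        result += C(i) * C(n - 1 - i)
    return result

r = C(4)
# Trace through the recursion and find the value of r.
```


C(4)
= sum of C(i) * C(4-1-i) for i in 0..3
First compute sub-values bottom-up:
  C(0) = 1, C(1) = 1
  C(2) = 1*1 + 1*1 = 2
  C(3) = 1*2 + 1*1 + 2*1 = 5
Now C(4):
  C(0)*C(3) = 1*5 = 5
  C(1)*C(2) = 1*2 = 2
  C(2)*C(1) = 2*1 = 2
  C(3)*C(0) = 5*1 = 5
= 5 + 2 + 2 + 5
= 14


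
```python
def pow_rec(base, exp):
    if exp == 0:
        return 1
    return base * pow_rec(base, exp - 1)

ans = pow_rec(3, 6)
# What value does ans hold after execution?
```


pow_rec(3, 6)
= 3 * pow_rec(3, 5)
= 3 * 3 * pow_rec(3, 4)
= 3 * 3 * 3 * pow_rec(3, 3)
= 3 * 3 * 3 * 3 * pow_rec(3, 2)
= 3 * 3 * 3 * 3 * 3 * pow_rec(3, 1)
= 3 * 3 * 3 * 3 * 3 * 3 * pow_rec(3, 0)
= 3 * 3 * 3 * 3 * 3 * 3 * 1
= 729


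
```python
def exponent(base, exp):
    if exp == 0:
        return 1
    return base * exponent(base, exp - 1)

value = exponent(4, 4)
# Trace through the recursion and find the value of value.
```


exponent(4, 4)
= 4 * exponent(4, 3)
= 4 * 4 * exponent(4, 2)
= 4 * 4 * 4 * exponent(4, 1)
= 4 * 4 * 4 * 4 * exponent(4, 0)
= 4 * 4 * 4 * 4 * 1
= 256


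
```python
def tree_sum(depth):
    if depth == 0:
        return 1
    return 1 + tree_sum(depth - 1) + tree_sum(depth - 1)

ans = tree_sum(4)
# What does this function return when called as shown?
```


tree_sum(4)
= 1 + tree_sum(3) + tree_sum(3)
= 1 + 2 * tree_sum(3)
tree_sum(k) = 2^(k+1) - 1
tree_sum(0) = 1
tree_sum(1) = 3
tree_sum(2) = 7
tree_sum(3) = 15
tree_sum(4) = 31
tree_sum(4) = 2^5 - 1 = 31


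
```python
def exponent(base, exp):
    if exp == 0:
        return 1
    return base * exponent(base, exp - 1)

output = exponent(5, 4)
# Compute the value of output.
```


exponent(5, 4)
= 5 * exponent(5, 3)
= 5 * 5 * exponent(5, 2)
= 5 * 5 * 5 * exponent(5, 1)
= 5 * 5 * 5 * 5 * exponent(5, 0)
= 5 * 5 * 5 * 5 * 1
= 625


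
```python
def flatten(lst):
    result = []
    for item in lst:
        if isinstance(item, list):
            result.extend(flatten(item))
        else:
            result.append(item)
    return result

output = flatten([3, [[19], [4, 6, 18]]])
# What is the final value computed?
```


flatten([3, [[19], [4, 6, 18]]])
Processing each element:
  3 is not a list -> append 3
  [[19], [4, 6, 18]] is a list -> flatten recursively -> [19, 4, 6, 18]
= [3, 19, 4, 6, 18]


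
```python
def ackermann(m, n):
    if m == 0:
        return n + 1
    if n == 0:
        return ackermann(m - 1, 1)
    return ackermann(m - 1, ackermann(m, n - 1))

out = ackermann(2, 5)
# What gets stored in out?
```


ackermann(2, 5)
= ackermann(1, ackermann(2, 4))
First compute ackermann(2, 4) = 11
= ackermann(1, 11)
= 13


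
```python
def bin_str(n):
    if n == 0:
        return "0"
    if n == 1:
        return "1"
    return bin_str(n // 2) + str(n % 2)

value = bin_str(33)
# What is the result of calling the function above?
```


bin_str(33)
= bin_str(16) + "1"
= bin_str(8) + "0" + "1"
= bin_str(4) + "0" + "0" + "1"
= bin_str(2) + "0" + "0" + "0" + "1"
= bin_str(1) + "0" + "0" + "0" + "0" + "1"
= "1" + "0" + "0" + "0" + "0" + "1"
= "100001"


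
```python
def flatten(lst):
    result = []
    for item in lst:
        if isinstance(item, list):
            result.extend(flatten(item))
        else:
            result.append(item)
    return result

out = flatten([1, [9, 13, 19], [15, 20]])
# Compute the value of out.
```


flatten([1, [9, 13, 19], [15, 20]])
Processing each element:
  1 is not a list -> append 1
  [9, 13, 19] is a list -> flatten recursively -> [9, 13, 19]
  [15, 20] is a list -> flatten recursively -> [15, 20]
= [1, 9, 13, 19, 15, 20]


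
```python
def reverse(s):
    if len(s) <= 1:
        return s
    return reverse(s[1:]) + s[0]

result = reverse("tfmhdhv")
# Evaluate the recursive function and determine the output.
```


reverse("tfmhdhv")
= reverse("fmhdhv") + "t"
= reverse("mhdhv") + "f" + "t"
= reverse("hdhv") + "m" + "f" + "t"
= reverse("dhv") + "h" + "m" + "f" + "t"
= reverse("hv") + "d" + "h" + "m" + "f" + "t"
= reverse("v") + "h" + "d" + "h" + "m" + "f" + "t"
= "v" + "h" + "d" + "h" + "m" + "f" + "t"
= "vhdhmft"


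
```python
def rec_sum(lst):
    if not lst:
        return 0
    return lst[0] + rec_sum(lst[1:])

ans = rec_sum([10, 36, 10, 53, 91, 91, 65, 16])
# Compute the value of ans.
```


rec_sum([10, 36, 10, 53, 91, 91, 65, 16])
= 10 + rec_sum([36, 10, 53, 91, 91, 65, 16])
= 10 + 36 + rec_sum([10, 53, 91, 91, 65, 16])
= 10 + 36 + 10 + rec_sum([53, 91, 91, 65, 16])
= 10 + 36 + 10 + 53 + rec_sum([91, 91, 65, 16])
= 10 + 36 + 10 + 53 + 91 + rec_sum([91, 65, 16])
= 10 + 36 + 10 + 53 + 91 + 91 + rec_sum([65, 16])
= 10 + 36 + 10 + 53 + 91 + 91 + 65 + rec_sum([16])
= 10 + 36 + 10 + 53 + 91 + 91 + 65 + 16 + rec_sum([])
= 10 + 36 + 10 + 53 + 91 + 91 + 65 + 16 + 0
= 372


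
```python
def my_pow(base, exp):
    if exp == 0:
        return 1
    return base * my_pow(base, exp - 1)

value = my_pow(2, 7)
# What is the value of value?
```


my_pow(2, 7)
= 2 * my_pow(2, 6)
= 2 * 2 * my_pow(2, 5)
= 2 * 2 * 2 * my_pow(2, 4)
= 2 * 2 * 2 * 2 * my_pow(2, 3)
= 2 * 2 * 2 * 2 * 2 * my_pow(2, 2)
= 2 * 2 * 2 * 2 * 2 * 2 * my_pow(2, 1)
= 2 * 2 * 2 * 2 * 2 * 2 * 2 * my_pow(2, 0)
= 2 * 2 * 2 * 2 * 2 * 2 * 2 * 1
= 128


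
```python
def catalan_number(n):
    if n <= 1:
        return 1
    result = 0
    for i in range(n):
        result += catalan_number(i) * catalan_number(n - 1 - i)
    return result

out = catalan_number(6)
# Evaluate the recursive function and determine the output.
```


catalan_number(6)
= sum of catalan_number(i) * catalan_number(6-1-i) for i in 0..5
First compute sub-values bottom-up:
  catalan_number(0) = 1, catalan_number(1) = 1
  catalan_number(2) = 1*1 + 1*1 = 2
  catalan_number(3) = 1*2 + 1*1 + 2*1 = 5
  catalan_number(4) = 1*5 + 1*2 + 2*1 + 5*1 = 14
  catalan_number(5) = 1*14 + 1*5 + 2*2 + 5*1 + 14*1 = 42
Now catalan_number(6):
  catalan_number(0)*catalan_number(5) = 1*42 = 42
  catalan_number(1)*catalan_number(4) = 1*14 = 14
  catalan_number(2)*catalan_number(3) = 2*5 = 10
  catalan_number(3)*catalan_number(2) = 5*2 = 10
  catalan_number(4)*catalan_number(1) = 14*1 = 14
  catalan_number(5)*catalan_number(0) = 42*1 = 42
= 42 + 14 + 10 + 10 + 14 + 42
= 132


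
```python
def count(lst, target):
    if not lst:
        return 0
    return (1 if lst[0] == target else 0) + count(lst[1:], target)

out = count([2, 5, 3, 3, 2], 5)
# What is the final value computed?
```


count([2, 5, 3, 3, 2], 5)
lst[0]=2 != 5: 0 + count([5, 3, 3, 2], 5)
lst[0]=5 == 5: 1 + count([3, 3, 2], 5)
lst[0]=3 != 5: 0 + count([3, 2], 5)
lst[0]=3 != 5: 0 + count([2], 5)
lst[0]=2 != 5: 0 + count([], 5)
= 1


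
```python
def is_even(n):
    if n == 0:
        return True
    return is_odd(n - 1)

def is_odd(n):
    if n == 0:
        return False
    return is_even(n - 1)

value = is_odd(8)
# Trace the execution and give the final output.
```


is_odd(8)
= is_even(7)
= is_odd(6)
= is_even(5)
= is_odd(4)
= is_even(3)
= is_odd(2)
= is_even(1)
= is_odd(0)
n == 0: return False
= False


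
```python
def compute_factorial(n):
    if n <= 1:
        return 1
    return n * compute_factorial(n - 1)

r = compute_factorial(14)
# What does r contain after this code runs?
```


compute_factorial(14)
= 14 * compute_factorial(13)
= 14 * 13 * compute_factorial(12)
= 14 * 13 * 12 * compute_factorial(11)
= 14 * 13 * 12 * 11 * compute_factorial(10)
= 14 * 13 * 12 * 11 * 10 * compute_factorial(9)
= 14 * 13 * 12 * 11 * 10 * 9 * compute_factorial(8)
= 14 * 13 * 12 * 11 * 10 * 9 * 8 * compute_factorial(7)
= 14 * 13 * 12 * 11 * 10 * 9 * 8 * 7 * compute_factorial(6)
= 14 * 13 * 12 * 11 * 10 * 9 * 8 * 7 * 6 * compute_factorial(5)
= 14 * 13 * 12 * 11 * 10 * 9 * 8 * 7 * 6 * 5 * compute_factorial(4)
= 14 * 13 * 12 * 11 * 10 * 9 * 8 * 7 * 6 * 5 * 4 * compute_factorial(3)
= 14 * 13 * 12 * 11 * 10 * 9 * 8 * 7 * 6 * 5 * 4 * 3 * compute_factorial(2)
= 14 * 13 * 12 * 11 * 10 * 9 * 8 * 7 * 6 * 5 * 4 * 3 * 2 * compute_factorial(1)
= 14 * 13 * 12 * 11 * 10 * 9 * 8 * 7 * 6 * 5 * 4 * 3 * 2 * 1
= 87178291200


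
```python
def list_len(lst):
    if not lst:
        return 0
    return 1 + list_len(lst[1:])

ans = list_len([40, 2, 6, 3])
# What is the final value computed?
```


list_len([40, 2, 6, 3])
= 1 + list_len([2, 6, 3])
= 1 + 1 + list_len([6, 3])
= 1 + 1 + 1 + list_len([3])
= 1 + 1 + 1 + 1 + list_len([])
= 1 + 1 + 1 + 1 + 0
= 4


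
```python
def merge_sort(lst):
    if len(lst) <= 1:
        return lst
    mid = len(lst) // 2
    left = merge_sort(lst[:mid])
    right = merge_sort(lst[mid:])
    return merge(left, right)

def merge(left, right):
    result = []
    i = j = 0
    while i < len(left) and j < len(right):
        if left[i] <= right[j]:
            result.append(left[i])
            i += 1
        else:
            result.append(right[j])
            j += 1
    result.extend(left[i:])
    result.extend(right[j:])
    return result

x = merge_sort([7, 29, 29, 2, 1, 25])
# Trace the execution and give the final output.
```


merge_sort([7, 29, 29, 2, 1, 25])
Split into [7, 29, 29] and [2, 1, 25]
Left sorted: [7, 29, 29]
Right sorted: [1, 2, 25]
Merge [7, 29, 29] and [1, 2, 25]
= [1, 2, 7, 25, 29, 29]


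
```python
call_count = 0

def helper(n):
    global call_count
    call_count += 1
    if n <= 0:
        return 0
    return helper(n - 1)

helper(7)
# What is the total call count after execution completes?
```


helper(7) calls helper(6) calls ... calls helper(0)
Total calls: 7 + 1 (for base case) = 8


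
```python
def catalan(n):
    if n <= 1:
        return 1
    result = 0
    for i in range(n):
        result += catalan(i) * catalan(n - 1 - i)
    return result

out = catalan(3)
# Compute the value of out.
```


catalan(3)
= sum of catalan(i) * catalan(3-1-i) for i in 0..2
First compute sub-values bottom-up:
  catalan(0) = 1, catalan(1) = 1
  catalan(2) = 1*1 + 1*1 = 2
Now catalan(3):
  catalan(0)*catalan(2) = 1*2 = 2
  catalan(1)*catalan(1) = 1*1 = 1
  catalan(2)*catalan(0) = 2*1 = 2
= 2 + 1 + 2
= 5


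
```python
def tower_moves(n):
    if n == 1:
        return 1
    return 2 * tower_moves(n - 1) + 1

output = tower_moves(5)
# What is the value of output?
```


tower_moves(5)
= 2 * tower_moves(4) + 1
= 2 * (2 * tower_moves(3) + 1) + 1
= 2 * (2 * (2 * tower_moves(2) + 1) + 1) + 1
= 2 * (2 * (2 * (2 * tower_moves(1) + 1) + 1) + 1) + 1
Now compute bottom-up:
tower_moves(1) = 1
tower_moves(2) = 2 * 1 + 1 = 3
tower_moves(3) = 2 * 3 + 1 = 7
tower_moves(4) = 2 * 7 + 1 = 15
tower_moves(5) = 2 * 15 + 1 = 31
= 31


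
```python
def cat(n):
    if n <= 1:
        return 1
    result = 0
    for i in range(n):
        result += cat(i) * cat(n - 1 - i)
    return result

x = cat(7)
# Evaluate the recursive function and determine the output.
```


cat(7)
= sum of cat(i) * cat(7-1-i) for i in 0..6
First compute sub-values bottom-up:
  cat(0) = 1, cat(1) = 1
  cat(2) = 1*1 + 1*1 = 2
  cat(3) = 1*2 + 1*1 + 2*1 = 5
  cat(4) = 1*5 + 1*2 + 2*1 + 5*1 = 14
  cat(5) = 1*14 + 1*5 + 2*2 + 5*1 + 14*1 = 42
  cat(6) = 1*42 + 1*14 + 2*5 + 5*2 + 14*1 + 42*1 = 132
Now cat(7):
  cat(0)*cat(6) = 1*132 = 132
  cat(1)*cat(5) = 1*42 = 42
  cat(2)*cat(4) = 2*14 = 28
  cat(3)*cat(3) = 5*5 = 25
  cat(4)*cat(2) = 14*2 = 28
  cat(5)*cat(1) = 42*1 = 42
  cat(6)*cat(0) = 132*1 = 132
= 132 + 42 + 28 + 25 + 28 + 42 + 132
= 429


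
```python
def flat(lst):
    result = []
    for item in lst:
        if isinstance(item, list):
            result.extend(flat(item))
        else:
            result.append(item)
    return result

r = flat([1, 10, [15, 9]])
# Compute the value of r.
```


flat([1, 10, [15, 9]])
Processing each element:
  1 is not a list -> append 1
  10 is not a list -> append 10
  [15, 9] is a list -> flat recursively -> [15, 9]
= [1, 10, 15, 9]


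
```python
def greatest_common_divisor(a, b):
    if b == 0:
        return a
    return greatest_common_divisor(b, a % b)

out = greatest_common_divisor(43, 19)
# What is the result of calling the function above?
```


greatest_common_divisor(43, 19)
= greatest_common_divisor(19, 43 % 19) = greatest_common_divisor(19, 5)
= greatest_common_divisor(5, 19 % 5) = greatest_common_divisor(5, 4)
= greatest_common_divisor(4, 5 % 4) = greatest_common_divisor(4, 1)
= greatest_common_divisor(1, 4 % 1) = greatest_common_divisor(1, 0)
b == 0, return a = 1


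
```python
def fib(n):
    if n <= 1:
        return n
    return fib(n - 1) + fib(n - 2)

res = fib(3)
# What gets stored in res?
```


fib(3)
= fib(2) + fib(1)
Computing bottom-up: fib(0)=0, fib(1)=1, fib(2)=1, fib(3)=2
= 2


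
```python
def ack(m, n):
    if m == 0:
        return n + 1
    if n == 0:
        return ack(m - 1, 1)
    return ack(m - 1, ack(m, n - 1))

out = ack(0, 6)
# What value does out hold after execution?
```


ack(0, 6)
m == 0: return 6 + 1 = 7
= 7


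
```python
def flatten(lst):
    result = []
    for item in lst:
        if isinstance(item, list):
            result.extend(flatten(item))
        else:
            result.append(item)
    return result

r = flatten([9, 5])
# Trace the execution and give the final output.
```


flatten([9, 5])
Processing each element:
  9 is not a list -> append 9
  5 is not a list -> append 5
= [9, 5]


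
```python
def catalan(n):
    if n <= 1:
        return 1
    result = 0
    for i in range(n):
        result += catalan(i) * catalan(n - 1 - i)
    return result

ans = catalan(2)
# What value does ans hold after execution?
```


catalan(2)
= sum of catalan(i) * catalan(2-1-i) for i in 0..1
  catalan(0)*catalan(1) = 1*1 = 1
  catalan(1)*catalan(0) = 1*1 = 1
= 1 + 1
= 2


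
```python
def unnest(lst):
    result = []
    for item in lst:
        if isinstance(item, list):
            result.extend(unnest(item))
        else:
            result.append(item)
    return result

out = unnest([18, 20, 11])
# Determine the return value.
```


unnest([18, 20, 11])
Processing each element:
  18 is not a list -> append 18
  20 is not a list -> append 20
  11 is not a list -> append 11
= [18, 20, 11]


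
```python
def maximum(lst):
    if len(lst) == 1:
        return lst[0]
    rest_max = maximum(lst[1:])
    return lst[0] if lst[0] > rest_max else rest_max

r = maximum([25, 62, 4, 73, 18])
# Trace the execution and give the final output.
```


maximum([25, 62, 4, 73, 18])
= compare 25 with maximum([62, 4, 73, 18])
= compare 62 with maximum([4, 73, 18])
= compare 4 with maximum([73, 18])
= compare 73 with maximum([18])
Base: maximum([18]) = 18
compare 73 with 18: max = 73
compare 4 with 73: max = 73
compare 62 with 73: max = 73
compare 25 with 73: max = 73
= 73


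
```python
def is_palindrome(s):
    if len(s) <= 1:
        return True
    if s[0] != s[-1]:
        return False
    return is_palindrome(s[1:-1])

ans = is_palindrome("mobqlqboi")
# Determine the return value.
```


is_palindrome("mobqlqboi")
"mobqlqboi": s[0]='m' != s[-1]='i' -> False
= False


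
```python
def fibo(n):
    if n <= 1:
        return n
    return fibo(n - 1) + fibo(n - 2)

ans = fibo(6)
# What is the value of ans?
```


fibo(6)
= fibo(5) + fibo(4)
= (fibo(4) + fibo(3)) + fibo(4)
Computing bottom-up: fibo(0)=0, fibo(1)=1, fibo(2)=1, fibo(3)=2, fibo(4)=3, fibo(5)=5, fibo(6)=8
= 8


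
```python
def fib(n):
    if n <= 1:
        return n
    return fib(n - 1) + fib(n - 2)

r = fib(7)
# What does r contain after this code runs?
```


fib(7)
= fib(6) + fib(5)
= (fib(5) + fib(4)) + fib(5)
Computing bottom-up: fib(0)=0, fib(1)=1, fib(2)=1, fib(3)=2, fib(4)=3, fib(5)=5, fib(6)=8, fib(7)=13
= 13


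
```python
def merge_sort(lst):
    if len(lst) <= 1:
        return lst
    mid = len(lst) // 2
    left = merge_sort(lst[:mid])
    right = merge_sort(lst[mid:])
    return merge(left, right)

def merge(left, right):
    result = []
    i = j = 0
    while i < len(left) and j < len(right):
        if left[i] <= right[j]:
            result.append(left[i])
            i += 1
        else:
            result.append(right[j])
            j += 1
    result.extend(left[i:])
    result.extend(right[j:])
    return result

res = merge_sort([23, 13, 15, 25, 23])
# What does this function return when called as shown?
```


merge_sort([23, 13, 15, 25, 23])
Split into [23, 13] and [15, 25, 23]
Left sorted: [13, 23]
Right sorted: [15, 23, 25]
Merge [13, 23] and [15, 23, 25]
= [13, 15, 23, 23, 25]


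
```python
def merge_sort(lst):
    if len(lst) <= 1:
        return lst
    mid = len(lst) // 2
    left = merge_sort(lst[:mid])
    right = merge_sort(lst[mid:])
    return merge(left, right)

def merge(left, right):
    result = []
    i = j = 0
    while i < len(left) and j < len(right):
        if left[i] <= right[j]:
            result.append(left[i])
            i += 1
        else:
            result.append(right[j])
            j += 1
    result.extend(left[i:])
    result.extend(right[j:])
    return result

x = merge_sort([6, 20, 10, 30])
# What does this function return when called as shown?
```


merge_sort([6, 20, 10, 30])
Split into [6, 20] and [10, 30]
Left sorted: [6, 20]
Right sorted: [10, 30]
Merge [6, 20] and [10, 30]
= [6, 10, 20, 30]


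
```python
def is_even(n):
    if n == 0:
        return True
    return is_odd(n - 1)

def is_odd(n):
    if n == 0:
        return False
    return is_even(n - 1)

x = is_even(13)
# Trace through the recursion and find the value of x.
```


is_even(13)
= is_odd(12)
= is_even(11)
= is_odd(10)
= is_even(9)
= is_odd(8)
= is_even(7)
= is_odd(6)
= is_even(5)
= is_odd(4)
= is_even(3)
= is_odd(2)
= is_even(1)
= is_odd(0)
n == 0: return False
= False


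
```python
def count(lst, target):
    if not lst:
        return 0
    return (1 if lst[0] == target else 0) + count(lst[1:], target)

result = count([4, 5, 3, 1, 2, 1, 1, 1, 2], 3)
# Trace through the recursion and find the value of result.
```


count([4, 5, 3, 1, 2, 1, 1, 1, 2], 3)
lst[0]=4 != 3: 0 + count([5, 3, 1, 2, 1, 1, 1, 2], 3)
lst[0]=5 != 3: 0 + count([3, 1, 2, 1, 1, 1, 2], 3)
lst[0]=3 == 3: 1 + count([1, 2, 1, 1, 1, 2], 3)
lst[0]=1 != 3: 0 + count([2, 1, 1, 1, 2], 3)
lst[0]=2 != 3: 0 + count([1, 1, 1, 2], 3)
lst[0]=1 != 3: 0 + count([1, 1, 2], 3)
lst[0]=1 != 3: 0 + count([1, 2], 3)
lst[0]=1 != 3: 0 + count([2], 3)
lst[0]=2 != 3: 0 + count([], 3)
= 1


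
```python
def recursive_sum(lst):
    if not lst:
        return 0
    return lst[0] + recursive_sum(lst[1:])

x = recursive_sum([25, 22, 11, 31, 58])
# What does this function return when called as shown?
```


recursive_sum([25, 22, 11, 31, 58])
= 25 + recursive_sum([22, 11, 31, 58])
= 25 + 22 + recursive_sum([11, 31, 58])
= 25 + 22 + 11 + recursive_sum([31, 58])
= 25 + 22 + 11 + 31 + recursive_sum([58])
= 25 + 22 + 11 + 31 + 58 + recursive_sum([])
= 25 + 22 + 11 + 31 + 58 + 0
= 147


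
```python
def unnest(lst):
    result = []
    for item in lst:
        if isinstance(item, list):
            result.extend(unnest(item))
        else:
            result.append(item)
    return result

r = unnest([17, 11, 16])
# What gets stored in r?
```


unnest([17, 11, 16])
Processing each element:
  17 is not a list -> append 17
  11 is not a list -> append 11
  16 is not a list -> append 16
= [17, 11, 16]


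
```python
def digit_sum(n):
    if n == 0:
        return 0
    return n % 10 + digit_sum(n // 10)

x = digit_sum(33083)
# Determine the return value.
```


digit_sum(33083)
= 3 + digit_sum(3308)
= 3 + 8 + digit_sum(330)
= 3 + 8 + 0 + digit_sum(33)
= 3 + 8 + 0 + 3 + digit_sum(3)
= 3 + 8 + 0 + 3 + 3 + digit_sum(0)
= 3 + 8 + 0 + 3 + 3 + 0
= 17


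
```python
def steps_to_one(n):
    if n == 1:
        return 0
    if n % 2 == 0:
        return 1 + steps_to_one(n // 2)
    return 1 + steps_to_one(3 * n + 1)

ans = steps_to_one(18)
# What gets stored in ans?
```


steps_to_one(18)
18 is even -> steps_to_one(9)
9 is odd -> 3*9+1 = 28 -> steps_to_one(28)
28 is even -> steps_to_one(14)
14 is even -> steps_to_one(7)
7 is odd -> 3*7+1 = 22 -> steps_to_one(22)
22 is even -> steps_to_one(11)
11 is odd -> 3*11+1 = 34 -> steps_to_one(34)
34 is even -> steps_to_one(17)
17 is odd -> 3*17+1 = 52 -> steps_to_one(52)
52 is even -> steps_to_one(26)
26 is even -> steps_to_one(13)
13 is odd -> 3*13+1 = 40 -> steps_to_one(40)
40 is even -> steps_to_one(20)
20 is even -> steps_to_one(10)
10 is even -> steps_to_one(5)
5 is odd -> 3*5+1 = 16 -> steps_to_one(16)
16 is even -> steps_to_one(8)
8 is even -> steps_to_one(4)
4 is even -> steps_to_one(2)
2 is even -> steps_to_one(1)
Reached 1 after 20 steps
= 20


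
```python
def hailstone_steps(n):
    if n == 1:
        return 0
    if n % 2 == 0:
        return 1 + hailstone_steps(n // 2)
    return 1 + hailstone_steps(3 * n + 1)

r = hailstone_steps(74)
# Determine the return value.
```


hailstone_steps(74)
74 is even -> hailstone_steps(37)
37 is odd -> 3*37+1 = 112 -> hailstone_steps(112)
112 is even -> hailstone_steps(56)
56 is even -> hailstone_steps(28)
28 is even -> hailstone_steps(14)
14 is even -> hailstone_steps(7)
7 is odd -> 3*7+1 = 22 -> hailstone_steps(22)
22 is even -> hailstone_steps(11)
11 is odd -> 3*11+1 = 34 -> hailstone_steps(34)
34 is even -> hailstone_steps(17)
17 is odd -> 3*17+1 = 52 -> hailstone_steps(52)
52 is even -> hailstone_steps(26)
26 is even -> hailstone_steps(13)
13 is odd -> 3*13+1 = 40 -> hailstone_steps(40)
40 is even -> hailstone_steps(20)
20 is even -> hailstone_steps(10)
10 is even -> hailstone_steps(5)
5 is odd -> 3*5+1 = 16 -> hailstone_steps(16)
16 is even -> hailstone_steps(8)
8 is even -> hailstone_steps(4)
4 is even -> hailstone_steps(2)
2 is even -> hailstone_steps(1)
Reached 1 after 22 steps
= 22


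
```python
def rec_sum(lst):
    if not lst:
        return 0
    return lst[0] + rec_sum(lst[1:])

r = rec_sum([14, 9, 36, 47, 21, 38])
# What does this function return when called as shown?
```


rec_sum([14, 9, 36, 47, 21, 38])
= 14 + rec_sum([9, 36, 47, 21, 38])
= 14 + 9 + rec_sum([36, 47, 21, 38])
= 14 + 9 + 36 + rec_sum([47, 21, 38])
= 14 + 9 + 36 + 47 + rec_sum([21, 38])
= 14 + 9 + 36 + 47 + 21 + rec_sum([38])
= 14 + 9 + 36 + 47 + 21 + 38 + rec_sum([])
= 14 + 9 + 36 + 47 + 21 + 38 + 0
= 165


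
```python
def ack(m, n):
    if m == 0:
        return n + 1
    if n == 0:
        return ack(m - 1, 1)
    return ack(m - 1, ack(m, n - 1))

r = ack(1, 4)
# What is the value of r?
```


ack(1, 4)
= ack(0, ack(1, 3))
First compute ack(1, 3) = 5
= ack(0, 5)
= 6


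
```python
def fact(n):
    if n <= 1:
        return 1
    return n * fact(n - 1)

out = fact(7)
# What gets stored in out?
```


fact(7)
= 7 * fact(6)
= 7 * 6 * fact(5)
= 7 * 6 * 5 * fact(4)
= 7 * 6 * 5 * 4 * fact(3)
= 7 * 6 * 5 * 4 * 3 * fact(2)
= 7 * 6 * 5 * 4 * 3 * 2 * fact(1)
= 7 * 6 * 5 * 4 * 3 * 2 * 1
= 5040


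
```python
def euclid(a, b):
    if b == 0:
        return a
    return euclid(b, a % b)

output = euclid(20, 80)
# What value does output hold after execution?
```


euclid(20, 80)
= euclid(80, 20 % 80) = euclid(80, 20)
= euclid(20, 80 % 20) = euclid(20, 0)
b == 0, return a = 20


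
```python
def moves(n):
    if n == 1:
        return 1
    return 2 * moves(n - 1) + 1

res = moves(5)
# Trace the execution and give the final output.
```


moves(5)
= 2 * moves(4) + 1
= 2 * (2 * moves(3) + 1) + 1
= 2 * (2 * (2 * moves(2) + 1) + 1) + 1
= 2 * (2 * (2 * (2 * moves(1) + 1) + 1) + 1) + 1
Now compute bottom-up:
moves(1) = 1
moves(2) = 2 * 1 + 1 = 3
moves(3) = 2 * 3 + 1 = 7
moves(4) = 2 * 7 + 1 = 15
moves(5) = 2 * 15 + 1 = 31
= 31


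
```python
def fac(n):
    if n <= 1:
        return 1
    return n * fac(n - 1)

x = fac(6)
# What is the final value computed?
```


fac(6)
= 6 * fac(5)
= 6 * 5 * fac(4)
= 6 * 5 * 4 * fac(3)
= 6 * 5 * 4 * 3 * fac(2)
= 6 * 5 * 4 * 3 * 2 * fac(1)
= 6 * 5 * 4 * 3 * 2 * 1
= 720


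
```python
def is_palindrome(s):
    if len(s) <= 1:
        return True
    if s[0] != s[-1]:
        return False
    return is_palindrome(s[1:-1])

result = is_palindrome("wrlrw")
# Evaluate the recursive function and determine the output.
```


is_palindrome("wrlrw")
"wrlrw": s[0]='w' == s[-1]='w' -> is_palindrome("rlr")
"rlr": s[0]='r' == s[-1]='r' -> is_palindrome("l")
"l": len <= 1 -> True
= True


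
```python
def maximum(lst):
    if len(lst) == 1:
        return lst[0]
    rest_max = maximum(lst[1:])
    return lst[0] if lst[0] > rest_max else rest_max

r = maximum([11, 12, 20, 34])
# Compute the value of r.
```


maximum([11, 12, 20, 34])
= compare 11 with maximum([12, 20, 34])
= compare 12 with maximum([20, 34])
= compare 20 with maximum([34])
Base: maximum([34]) = 34
compare 20 with 34: max = 34
compare 12 with 34: max = 34
compare 11 with 34: max = 34
= 34


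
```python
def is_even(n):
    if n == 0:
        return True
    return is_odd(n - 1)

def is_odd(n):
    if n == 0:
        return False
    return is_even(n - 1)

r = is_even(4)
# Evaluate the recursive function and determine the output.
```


is_even(4)
= is_odd(3)
= is_even(2)
= is_odd(1)
= is_even(0)
n == 0: return True
= True


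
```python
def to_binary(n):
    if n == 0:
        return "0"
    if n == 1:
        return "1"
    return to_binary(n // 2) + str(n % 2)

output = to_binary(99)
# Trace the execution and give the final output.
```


to_binary(99)
= to_binary(49) + "1"
= to_binary(24) + "1" + "1"
= to_binary(12) + "0" + "1" + "1"
= to_binary(6) + "0" + "0" + "1" + "1"
= to_binary(3) + "0" + "0" + "0" + "1" + "1"
= to_binary(1) + "1" + "0" + "0" + "0" + "1" + "1"
= "1" + "1" + "0" + "0" + "0" + "1" + "1"
= "1100011"


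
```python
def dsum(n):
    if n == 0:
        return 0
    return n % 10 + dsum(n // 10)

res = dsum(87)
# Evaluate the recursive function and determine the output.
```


dsum(87)
= 7 + dsum(8)
= 7 + 8 + dsum(0)
= 7 + 8 + 0
= 15


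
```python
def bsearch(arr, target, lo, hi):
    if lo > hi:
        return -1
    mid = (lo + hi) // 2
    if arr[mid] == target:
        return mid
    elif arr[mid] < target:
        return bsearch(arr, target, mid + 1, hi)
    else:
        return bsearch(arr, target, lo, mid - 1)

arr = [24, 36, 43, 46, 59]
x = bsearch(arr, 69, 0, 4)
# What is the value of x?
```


bsearch(arr, 69, 0, 4)
lo=0, hi=4, mid=2, arr[mid]=43
43 < 69, search right half
lo=3, hi=4, mid=3, arr[mid]=46
46 < 69, search right half
lo=4, hi=4, mid=4, arr[mid]=59
59 < 69, search right half
lo > hi, target not found, return -1
= -1


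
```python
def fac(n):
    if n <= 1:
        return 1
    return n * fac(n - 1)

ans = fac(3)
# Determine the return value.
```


fac(3)
= 3 * fac(2)
= 3 * 2 * fac(1)
= 3 * 2 * 1
= 6
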